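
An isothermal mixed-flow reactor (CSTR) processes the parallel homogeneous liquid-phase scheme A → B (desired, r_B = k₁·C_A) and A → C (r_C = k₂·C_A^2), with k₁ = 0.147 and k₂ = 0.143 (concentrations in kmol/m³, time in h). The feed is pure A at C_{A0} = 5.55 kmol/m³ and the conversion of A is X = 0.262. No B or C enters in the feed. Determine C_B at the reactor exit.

0.292 kmol/m³

Exit C_A = C_{A0}(1−X) = 5.55×0.738 = 4.096 kmol/m³.
A CSTR operates uniformly at the exit composition, giving r_B = 0.6021 and r_C = 2.399 (each k·C_A^n at C_A = 4.096).
Fraction of consumed A going to B: r_B/(r_B+r_C) = 0.2006.
C_B = 0.2006·C_{A0}·X = 0.2006×5.55×0.262 = 0.292 kmol/m³.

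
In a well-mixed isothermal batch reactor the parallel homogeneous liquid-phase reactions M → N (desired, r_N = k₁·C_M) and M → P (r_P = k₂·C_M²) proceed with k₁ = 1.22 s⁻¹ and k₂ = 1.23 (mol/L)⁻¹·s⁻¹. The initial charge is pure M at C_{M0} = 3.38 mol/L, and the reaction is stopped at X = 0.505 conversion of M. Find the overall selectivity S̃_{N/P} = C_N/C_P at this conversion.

0.404

C_M = C_{M0}(1−X) = 1.673 mol/L.
Along a PFR/batch, dC_N/dC_M = −r_N/(r_N+r_P) = −k₁/(k₁+k₂·C_M).
Integrating from C_{M0} to C_M: C_N = (1.22/1.23)·ln[(1.22+1.23·3.38)/(1.22+1.23·1.67)] = 0.9919·ln(5.377/3.278) = 0.4910 mol/L.
C_P = (C_{M0}−C_M)−C_N = 1.216 mol/L; S̃_{N/P} = 0.4910/1.216 = 0.404.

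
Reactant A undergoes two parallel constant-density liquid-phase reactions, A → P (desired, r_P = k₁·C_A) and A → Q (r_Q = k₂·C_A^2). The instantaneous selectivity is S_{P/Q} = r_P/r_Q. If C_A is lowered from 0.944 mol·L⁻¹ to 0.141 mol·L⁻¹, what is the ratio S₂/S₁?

S_{P/Q} = (k₁/k₂)·C_A⁻¹, so S₂/S₁ = (C_{A,2}/C_{A,1})⁻¹.
= 0.944/0.141 = 6.70.

6.70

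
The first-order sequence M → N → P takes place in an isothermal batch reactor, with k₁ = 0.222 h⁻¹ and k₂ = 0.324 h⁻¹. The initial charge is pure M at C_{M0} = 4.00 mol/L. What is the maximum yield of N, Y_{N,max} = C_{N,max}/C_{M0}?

Evaluating C_N at t_opt = ln(k₂/k₁)/(k₂−k₁) gives C_{N,max}/C_{M0} = (k₁/k₂)^[k₂/(k₂−k₁)].
= (0.222/0.324)^(0.324/(0.324−0.222)) = (0.6852)^(3.176) = 0.3009.

0.301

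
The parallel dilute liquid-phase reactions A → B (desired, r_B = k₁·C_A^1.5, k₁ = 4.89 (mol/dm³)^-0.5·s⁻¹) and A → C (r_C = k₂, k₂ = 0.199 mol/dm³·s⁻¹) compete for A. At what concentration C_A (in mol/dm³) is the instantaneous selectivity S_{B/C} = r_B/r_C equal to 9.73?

0.539 mol/dm³

S_{B/C} = (k₁/k₂)·C_A^1.5 ⇒ C_A = (S·k₂/k₁)^(1/1.5).
= (9.73×0.199/4.89)^(0.6667) = (0.3960)^(0.6667) = 0.539 mol/dm³.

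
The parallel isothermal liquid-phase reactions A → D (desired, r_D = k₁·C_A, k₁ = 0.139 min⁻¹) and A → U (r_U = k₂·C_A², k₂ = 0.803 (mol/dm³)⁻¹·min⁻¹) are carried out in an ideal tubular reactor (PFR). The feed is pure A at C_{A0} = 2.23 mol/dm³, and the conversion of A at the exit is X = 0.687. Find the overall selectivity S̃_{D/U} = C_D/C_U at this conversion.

C_A = C_{A0}(1−X) = 0.6980 mol/dm³.
Along a PFR/batch, dC_D/dC_A = −r_D/(r_D+r_U) = −k₁/(k₁+k₂·C_A).
Integrating from C_{A0} to C_A: C_D = (0.139/0.803)·ln[(0.139+0.803·2.23)/(0.139+0.803·0.698)] = 0.1731·ln(1.930/0.6995) = 0.1757 mol/dm³.
C_U = (C_{A0}−C_A)−C_D = 1.356 mol/dm³; S̃_{D/U} = 0.1757/1.356 = 0.130.

0.130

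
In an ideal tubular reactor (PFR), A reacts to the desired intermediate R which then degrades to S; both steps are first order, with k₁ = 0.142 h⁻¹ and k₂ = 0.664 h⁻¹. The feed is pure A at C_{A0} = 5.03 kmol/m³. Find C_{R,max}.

For a first-order series the maximum intermediate yield is C_{R,max}/C_{A0} = (k₁/k₂)^[k₂/(k₂−k₁)].
= (0.142/0.664)^(0.664/(0.664−0.142)) = (0.2139)^(1.272) = 0.1406.
C_{R,max} = 0.1406×5.03 = 0.707 kmol/m³.

0.707 kmol/m³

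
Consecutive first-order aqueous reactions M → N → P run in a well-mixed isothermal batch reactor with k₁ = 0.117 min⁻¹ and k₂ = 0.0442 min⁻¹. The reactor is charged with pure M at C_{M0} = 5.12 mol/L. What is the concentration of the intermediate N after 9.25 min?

Solving the coupled first-order balances gives C_N(t) = [k₁/(k₂−k₁)]·C_{M0}·(e^(−k₁t) − e^(−k₂t)).
e^(−k₁t) = e^(−0.117×9.25) = e^(−1.082) = 0.3388; e^(−k₂t) = e^(−0.4089) = 0.6644.
C_N = 0.117×5.12/(0.0442−0.117) × (0.3388−0.6644) = (-8.229)×(-0.3256) = 2.679 mol/L.

2.68 mol/L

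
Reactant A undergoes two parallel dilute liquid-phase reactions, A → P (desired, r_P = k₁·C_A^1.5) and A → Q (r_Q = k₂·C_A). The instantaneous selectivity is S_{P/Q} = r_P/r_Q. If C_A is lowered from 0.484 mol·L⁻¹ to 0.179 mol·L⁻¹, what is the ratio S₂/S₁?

S_{P/Q} = (k₁/k₂)·C_A^0.5, so S₂/S₁ = (C_{A,2}/C_{A,1})^0.5.
= (0.179/0.484)^0.5 = (0.3698)^0.5 = 0.608.

0.608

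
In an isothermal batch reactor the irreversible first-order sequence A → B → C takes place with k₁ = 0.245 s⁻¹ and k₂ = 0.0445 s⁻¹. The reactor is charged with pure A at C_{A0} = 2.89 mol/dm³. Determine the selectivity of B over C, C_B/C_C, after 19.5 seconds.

The intermediate concentration in a first-order A→B→C sequence is C_B = k₁C_{A0}(e^(−k₁t) − e^(−k₂t))/(k₂−k₁).
e^(−k₁t) = e^(−0.245×19.5) = e^(−4.777) = 0.008417; e^(−k₂t) = e^(−0.8677) = 0.4199.
C_B = 0.245×2.89/(0.0445−0.245) × (0.008417−0.4199) = (-3.531)×(-0.4115) = 1.453 mol/dm³.
C_A = C_{A0}e^(−k₁t) = 0.02433 mol/dm³, so C_C = C_{A0}−C_A−C_B = 1.413 mol/dm³; C_B/C_C = 1.03.

1.03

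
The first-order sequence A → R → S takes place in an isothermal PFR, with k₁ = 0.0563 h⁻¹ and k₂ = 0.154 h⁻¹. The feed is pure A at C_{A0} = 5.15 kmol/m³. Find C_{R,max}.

1.05 kmol/m³

At the optimum, C_{R,max}/C_{A0} = (k₁/k₂)^[k₂/(k₂−k₁)].
= (0.0563/0.154)^(0.154/(0.154−0.0563)) = (0.3656)^(1.576) = 0.2047.
C_{R,max} = 0.2047×5.15 = 1.05 kmol/m³.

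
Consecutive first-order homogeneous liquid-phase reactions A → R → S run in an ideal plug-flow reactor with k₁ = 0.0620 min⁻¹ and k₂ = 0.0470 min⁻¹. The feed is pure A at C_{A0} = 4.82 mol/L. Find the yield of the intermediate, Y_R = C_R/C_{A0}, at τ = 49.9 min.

0.209

For first-order series with pure A initially, C_R(τ) = k₁C_{A0}/(k₂−k₁)·(e^(−k₁τ) − e^(−k₂τ)).
e^(−k₁τ) = e^(−0.0620×49.9) = e^(−3.094) = 0.04533; e^(−k₂τ) = e^(−2.345) = 0.09582.
C_R = 0.0620×4.82/(0.0470−0.0620) × (0.04533−0.09582) = (-19.92)×(-0.05049) = 1.006 mol/L.
Y_R = C_R/C_{A0} = 1.006/4.82 = 0.209.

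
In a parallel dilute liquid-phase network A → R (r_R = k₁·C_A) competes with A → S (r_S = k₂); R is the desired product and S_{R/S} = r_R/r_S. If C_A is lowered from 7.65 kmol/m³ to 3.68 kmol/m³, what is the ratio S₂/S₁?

S_{R/S} = (k₁/k₂)·C_A, so S₂/S₁ = (C_{A,2}/C_{A,1}).
= 3.68/7.65 = 0.481.
Selectivity toward R falls as C_A falls — high-concentration operation is favoured.

0.481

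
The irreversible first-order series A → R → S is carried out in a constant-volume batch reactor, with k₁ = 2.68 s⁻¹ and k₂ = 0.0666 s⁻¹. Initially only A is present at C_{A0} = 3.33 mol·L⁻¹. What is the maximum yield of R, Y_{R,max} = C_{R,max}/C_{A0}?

Evaluating C_R at t_opt = ln(k₂/k₁)/(k₂−k₁) gives C_{R,max}/C_{A0} = (k₁/k₂)^[k₂/(k₂−k₁)].
= (2.68/0.0666)^(0.0666/(0.0666−2.68)) = (40.24)^(-0.02548) = 0.9101.

0.910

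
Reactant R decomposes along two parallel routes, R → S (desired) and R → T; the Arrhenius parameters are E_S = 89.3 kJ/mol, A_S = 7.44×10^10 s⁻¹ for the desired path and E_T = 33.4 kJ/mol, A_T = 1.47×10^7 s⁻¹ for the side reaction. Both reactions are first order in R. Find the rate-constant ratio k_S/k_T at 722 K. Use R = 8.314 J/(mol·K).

k_S/k_T = (A_S/A_T)·exp[−(E_S−E_T)/(RT)] = (A_S/A_T)·exp[(E_T−E_S)/(RT)].
(E_T−E_S)/(RT) = (33.4−89.3)×10³/(8.314×722) = -55900/6003 = -9.312.
k_S/k_T = (7.44×10^10/1.47×10^7)·exp(-9.312) = 5061 × 9.029×10^-5 = 0.457.
Since E_S > E_T, raising the temperature improves selectivity toward S.

0.457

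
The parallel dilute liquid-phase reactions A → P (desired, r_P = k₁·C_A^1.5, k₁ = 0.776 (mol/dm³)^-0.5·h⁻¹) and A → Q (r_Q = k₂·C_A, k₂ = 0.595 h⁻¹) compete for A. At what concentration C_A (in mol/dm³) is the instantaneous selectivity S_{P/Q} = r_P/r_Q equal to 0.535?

0.168 mol/dm³

S_{P/Q} = (k₁/k₂)·C_A^0.5 ⇒ C_A = (S·k₂/k₁)^(2).
= (0.535×0.595/0.776)^(2) = (0.4102)^(2) = 0.168 mol/dm³.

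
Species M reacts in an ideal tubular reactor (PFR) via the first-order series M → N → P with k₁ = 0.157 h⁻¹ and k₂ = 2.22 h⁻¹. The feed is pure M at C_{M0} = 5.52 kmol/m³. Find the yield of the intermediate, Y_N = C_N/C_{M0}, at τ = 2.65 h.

0.0500

For first-order series with pure M initially, C_N(τ) = k₁C_{M0}/(k₂−k₁)·(e^(−k₁τ) − e^(−k₂τ)).
e^(−k₁τ) = e^(−0.157×2.65) = e^(−0.4160) = 0.6596; e^(−k₂τ) = e^(−5.883) = 0.002786.
C_N = 0.157×5.52/(2.22−0.157) × (0.6596−0.002786) = 0.4201×0.6569 = 0.2759 kmol/m³.
Y_N = C_N/C_{M0} = 0.2759/5.52 = 0.0500.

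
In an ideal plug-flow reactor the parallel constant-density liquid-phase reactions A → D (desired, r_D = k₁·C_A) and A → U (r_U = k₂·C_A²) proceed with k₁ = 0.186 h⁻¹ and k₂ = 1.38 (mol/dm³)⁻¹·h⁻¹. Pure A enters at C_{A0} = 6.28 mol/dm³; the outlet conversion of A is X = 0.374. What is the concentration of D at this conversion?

C_A = C_{A0}(1−X) = 3.931 mol/dm³.
Along a PFR/batch, dC_D/dC_A = −r_D/(r_D+r_U) = −k₁/(k₁+k₂·C_A).
Integrating from C_{A0} to C_A: C_D = (0.186/1.38)·ln[(0.186+1.38·6.28)/(0.186+1.38·3.93)] = 0.1348·ln(8.852/5.611) = 0.06145 mol/dm³.

0.0615 mol/dm³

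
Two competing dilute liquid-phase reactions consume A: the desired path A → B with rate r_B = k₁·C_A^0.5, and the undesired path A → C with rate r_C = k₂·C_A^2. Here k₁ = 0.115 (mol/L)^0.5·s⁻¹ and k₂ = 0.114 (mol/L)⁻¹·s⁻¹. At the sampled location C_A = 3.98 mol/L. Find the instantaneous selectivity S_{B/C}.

S_{B/C} = r_B/r_C = (k₁·C_A^0.5)/(k₂·C_A^2) = (k₁/k₂)·C_A^-1.5.
= (0.115×3.980^0.5) / (0.114×3.980^2) = 0.2294/1.806 = 0.127.

0.127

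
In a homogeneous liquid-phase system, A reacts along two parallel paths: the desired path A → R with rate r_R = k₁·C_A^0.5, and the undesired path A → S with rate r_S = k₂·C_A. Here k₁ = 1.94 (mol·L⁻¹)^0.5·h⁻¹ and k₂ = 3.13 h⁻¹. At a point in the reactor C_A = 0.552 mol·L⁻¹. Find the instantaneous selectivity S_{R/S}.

S_{R/S} = r_R/r_S = (k₁·C_A^0.5)/(k₂·C_A) = (k₁/k₂)·C_A^-0.5.
= (1.94×0.5520^0.5) / (3.13×0.5520) = 1.441/1.728 = 0.834.

0.834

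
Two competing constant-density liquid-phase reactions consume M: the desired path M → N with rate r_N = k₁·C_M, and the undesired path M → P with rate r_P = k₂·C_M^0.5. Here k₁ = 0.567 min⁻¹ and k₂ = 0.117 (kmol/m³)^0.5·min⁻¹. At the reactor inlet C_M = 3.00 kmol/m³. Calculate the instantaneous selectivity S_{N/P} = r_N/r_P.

S_{N/P} = r_N/r_P = (k₁·C_M)/(k₂·C_M^0.5) = (k₁/k₂)·C_M^0.5.
= (0.567×3.000) / (0.117×3.000^0.5) = 1.701/0.2026 = 8.39.

8.39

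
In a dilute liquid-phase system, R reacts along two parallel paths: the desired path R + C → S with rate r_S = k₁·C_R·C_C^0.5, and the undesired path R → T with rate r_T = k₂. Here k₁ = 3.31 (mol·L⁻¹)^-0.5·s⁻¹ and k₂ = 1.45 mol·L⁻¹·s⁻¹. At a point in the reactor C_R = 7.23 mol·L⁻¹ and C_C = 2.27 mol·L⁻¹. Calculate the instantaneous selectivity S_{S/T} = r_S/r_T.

S_{S/T} = r_S/r_T = (k₁·C_R·C_C^0.5)/(k₂) = (k₁/k₂)·C_R·C_C^0.5.
= (3.31×7.230×2.270^0.5) / (1.45) = 36.06/1.450 = 24.9.
Since the desired path is higher order in R, keeping C_R high (PFR or concentrated feed) favours S.

24.9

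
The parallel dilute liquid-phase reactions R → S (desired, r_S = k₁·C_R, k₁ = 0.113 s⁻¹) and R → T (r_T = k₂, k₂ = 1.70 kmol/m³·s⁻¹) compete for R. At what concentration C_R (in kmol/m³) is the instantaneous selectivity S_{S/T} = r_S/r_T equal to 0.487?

7.33 kmol/m³

S_{S/T} = (k₁/k₂)·C_R ⇒ C_R = S·k₂/k₁.
= 0.487×1.70/0.113 = 7.33 kmol/m³.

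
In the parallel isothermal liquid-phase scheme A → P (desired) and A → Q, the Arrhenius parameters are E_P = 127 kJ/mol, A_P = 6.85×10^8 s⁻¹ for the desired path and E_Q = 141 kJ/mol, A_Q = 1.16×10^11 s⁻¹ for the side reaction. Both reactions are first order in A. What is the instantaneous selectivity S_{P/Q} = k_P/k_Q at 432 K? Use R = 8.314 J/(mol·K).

0.291

k_P/k_Q = (A_P/A_Q)·exp[−(E_P−E_Q)/(RT)] = (A_P/A_Q)·exp[(E_Q−E_P)/(RT)].
(E_Q−E_P)/(RT) = (141−127)×10³/(8.314×432) = 14000/3592 = 3.898.
k_P/k_Q = (6.85×10^8/1.16×10^11)·exp(3.898) = 0.005905 × 49.30 = 0.291.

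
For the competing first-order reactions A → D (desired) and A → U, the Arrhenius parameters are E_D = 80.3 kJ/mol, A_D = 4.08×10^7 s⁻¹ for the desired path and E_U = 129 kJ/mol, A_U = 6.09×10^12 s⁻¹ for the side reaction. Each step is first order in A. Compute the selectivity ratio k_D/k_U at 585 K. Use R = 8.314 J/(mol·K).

With equal orders, S_{D/U} = k_D/k_U = (A_D/A_U)·exp[(E_U−E_D)/(RT)].
(E_U−E_D)/(RT) = (129−80.3)×10³/(8.314×585) = 48700/4864 = 10.01.
k_D/k_U = (4.08×10^7/6.09×10^12)·exp(10.01) = 6.700×10^-6 × 22314 = 0.149.

0.149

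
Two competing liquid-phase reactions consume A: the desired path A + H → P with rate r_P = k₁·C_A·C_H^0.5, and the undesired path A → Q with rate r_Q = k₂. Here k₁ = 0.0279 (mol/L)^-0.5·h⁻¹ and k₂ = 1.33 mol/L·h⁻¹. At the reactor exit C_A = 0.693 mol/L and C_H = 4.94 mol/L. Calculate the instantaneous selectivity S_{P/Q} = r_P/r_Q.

S_{P/Q} = r_P/r_Q = (k₁·C_A·C_H^0.5)/(k₂) = (k₁/k₂)·C_A·C_H^0.5.
= (0.0279×0.6930×4.940^0.5) / (1.33) = 0.04297/1.330 = 0.0323.

0.0323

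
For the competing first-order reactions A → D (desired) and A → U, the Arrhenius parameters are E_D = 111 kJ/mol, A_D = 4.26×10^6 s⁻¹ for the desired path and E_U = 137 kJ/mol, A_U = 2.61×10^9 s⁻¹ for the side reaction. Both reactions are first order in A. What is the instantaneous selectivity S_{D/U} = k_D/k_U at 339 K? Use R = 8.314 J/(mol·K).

With equal orders, S_{D/U} = k_D/k_U = (A_D/A_U)·exp[(E_U−E_D)/(RT)].
(E_U−E_D)/(RT) = (137−111)×10³/(8.314×339) = 26000/2818 = 9.225.
k_D/k_U = (4.26×10^6/2.61×10^9)·exp(9.225) = 0.001632 × 10147 = 16.6.

16.6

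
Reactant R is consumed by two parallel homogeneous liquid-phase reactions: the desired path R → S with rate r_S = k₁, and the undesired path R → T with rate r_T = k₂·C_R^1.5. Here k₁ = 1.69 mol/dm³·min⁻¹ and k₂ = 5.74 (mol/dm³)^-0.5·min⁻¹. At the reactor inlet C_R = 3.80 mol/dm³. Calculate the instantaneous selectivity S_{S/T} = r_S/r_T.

0.0397

S_{S/T} = r_S/r_T = (k₁)/(k₂·C_R^1.5) = (k₁/k₂)·C_R^-1.5.
= (1.69) / (5.74×3.800^1.5) = 1.690/42.52 = 0.0397.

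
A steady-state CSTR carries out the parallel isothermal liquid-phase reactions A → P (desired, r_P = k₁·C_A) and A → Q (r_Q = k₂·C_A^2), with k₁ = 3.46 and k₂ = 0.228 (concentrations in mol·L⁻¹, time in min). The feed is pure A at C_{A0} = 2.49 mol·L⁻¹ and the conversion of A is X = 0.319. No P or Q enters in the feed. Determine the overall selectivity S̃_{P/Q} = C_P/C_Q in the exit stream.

8.95

Exit C_A = C_{A0}(1−X) = 2.49×0.681 = 1.696 mol·L⁻¹.
Rates in a CSTR are evaluated at the outlet concentration: r_P = 3.46×1.696 = 5.867, r_Q = 0.228×1.696^2 = 0.6556.
Overall selectivity = C_P/C_Q = r_Pτ/(r_Qτ) = r_P/r_Q = 8.95.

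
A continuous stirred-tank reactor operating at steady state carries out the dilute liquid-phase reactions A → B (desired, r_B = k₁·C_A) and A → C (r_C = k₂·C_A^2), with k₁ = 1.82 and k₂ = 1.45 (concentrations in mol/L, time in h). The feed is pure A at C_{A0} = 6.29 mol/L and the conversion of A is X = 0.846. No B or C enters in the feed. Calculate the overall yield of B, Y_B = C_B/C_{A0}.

Exit C_A = C_{A0}(1−X) = 6.29×0.154 = 0.9687 mol/L.
A CSTR operates uniformly at the exit composition, giving r_B = 1.763 and r_C = 1.361 (each k·C_A^n at C_A = 0.9687).
Fraction of consumed A going to B: r_B/(r_B+r_C) = 0.5644.
C_B = 0.5644·C_{A0}·X = 0.5644×6.29×0.846 = 3.00 mol/L; Y_B = C_B/C_{A0} = 0.477.

0.477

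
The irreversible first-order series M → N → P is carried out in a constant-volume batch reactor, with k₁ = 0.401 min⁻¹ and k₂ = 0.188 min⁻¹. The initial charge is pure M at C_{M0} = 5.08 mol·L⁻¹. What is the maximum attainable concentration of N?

2.60 mol·L⁻¹

Evaluating C_N at t_opt = ln(k₂/k₁)/(k₂−k₁) gives C_{N,max}/C_{M0} = (k₁/k₂)^[k₂/(k₂−k₁)].
= (0.401/0.188)^(0.188/(0.188−0.401)) = (2.133)^(-0.8826) = 0.5124.
C_{N,max} = 0.5124×5.08 = 2.60 mol·L⁻¹.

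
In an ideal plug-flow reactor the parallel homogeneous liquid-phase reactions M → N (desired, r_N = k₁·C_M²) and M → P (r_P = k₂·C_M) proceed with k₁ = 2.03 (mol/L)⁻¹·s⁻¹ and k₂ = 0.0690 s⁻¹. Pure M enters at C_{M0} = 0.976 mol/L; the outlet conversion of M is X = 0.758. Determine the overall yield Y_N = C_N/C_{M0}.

C_M = C_{M0}(1−X) = 0.2362 mol/L.
Along a PFR/batch, dC_P/dC_M = −r_P/(r_N+r_P) = −k₂/(k₂+k₁·C_M).
Integrating from C_{M0} to C_M: C_P = (0.0690/2.03)·ln[(0.0690+2.03·0.976)/(0.0690+2.03·0.236)] = 0.03399·ln(2.050/0.5485) = 0.04482 mol/L.
Then C_N = (C_{M0}−C_M) − C_P = 0.7398 − 0.04482 = 0.6950 mol/L.
Y_N = C_N/C_{M0} = 0.6950/0.976 = 0.712.

0.712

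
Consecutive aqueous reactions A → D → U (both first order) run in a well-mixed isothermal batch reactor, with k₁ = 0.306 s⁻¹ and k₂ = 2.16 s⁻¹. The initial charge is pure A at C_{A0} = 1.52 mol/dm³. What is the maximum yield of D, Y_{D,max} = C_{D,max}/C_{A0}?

0.103

For a first-order series the maximum intermediate yield is C_{D,max}/C_{A0} = (k₁/k₂)^[k₂/(k₂−k₁)].
= (0.306/2.16)^(2.16/(2.16−0.306)) = (0.1417)^(1.165) = 0.1026.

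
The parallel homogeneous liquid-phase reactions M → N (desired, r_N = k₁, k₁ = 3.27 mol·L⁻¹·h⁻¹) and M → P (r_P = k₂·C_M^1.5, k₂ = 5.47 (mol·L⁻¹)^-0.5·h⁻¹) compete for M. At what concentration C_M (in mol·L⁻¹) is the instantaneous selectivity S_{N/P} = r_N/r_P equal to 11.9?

S_{N/P} = (k₁/k₂)·C_M^-1.5 ⇒ C_M = (S·k₂/k₁)^(1/(-1.5)).
= (11.9×5.47/3.27)^(-0.6667) = (19.91)^(-0.6667) = 0.136 mol·L⁻¹.

0.136 mol·L⁻¹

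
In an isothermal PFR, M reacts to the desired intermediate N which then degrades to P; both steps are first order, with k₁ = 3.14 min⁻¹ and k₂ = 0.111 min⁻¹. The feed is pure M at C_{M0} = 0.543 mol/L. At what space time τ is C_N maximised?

1.10 min

Setting dC_N/dτ = 0 gives τ_opt = ln(k₂/k₁)/(k₂−k₁).
= ln(0.111/3.14)/(0.111−3.14) = ln(0.03535)/-3.029 = -3.342/-3.029 = 1.10 min.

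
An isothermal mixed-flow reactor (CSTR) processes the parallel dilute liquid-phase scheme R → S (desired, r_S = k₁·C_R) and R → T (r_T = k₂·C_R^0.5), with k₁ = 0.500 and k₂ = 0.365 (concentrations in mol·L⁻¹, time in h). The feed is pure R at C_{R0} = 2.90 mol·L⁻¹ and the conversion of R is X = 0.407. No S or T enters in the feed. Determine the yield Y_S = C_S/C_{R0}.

Exit C_R = C_{R0}(1−X) = 2.90×0.593 = 1.720 mol·L⁻¹.
In a CSTR the entire volume is at exit conditions, so r_S = 0.500×1.720 = 0.8598 and r_T = 0.365×1.720^0.5 = 0.4787.
Fraction of consumed R going to S: r_S/(r_S+r_T) = 0.6424.
C_S = 0.6424·C_{R0}·X = 0.6424×2.90×0.407 = 0.758 mol·L⁻¹; Y_S = C_S/C_{R0} = 0.261.

0.261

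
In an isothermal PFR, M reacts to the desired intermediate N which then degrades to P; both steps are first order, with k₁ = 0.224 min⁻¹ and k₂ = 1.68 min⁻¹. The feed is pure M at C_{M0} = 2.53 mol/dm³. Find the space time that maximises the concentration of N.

The intermediate peaks when r₁ = r₂, i.e. k₁e^(−k₁τ) = k₂e^(−k₂τ), giving τ_opt = ln(k₂/k₁)/(k₂−k₁).
= ln(1.68/0.224)/(1.68−0.224) = ln(7.500)/1.456 = 2.015/1.456 = 1.38 min.

1.38 min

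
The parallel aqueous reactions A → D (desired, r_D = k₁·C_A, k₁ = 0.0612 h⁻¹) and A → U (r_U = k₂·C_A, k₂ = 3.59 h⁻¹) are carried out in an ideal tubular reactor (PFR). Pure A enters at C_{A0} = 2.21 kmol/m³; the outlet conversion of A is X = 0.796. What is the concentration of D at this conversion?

C_A = C_{A0}(1−X) = 0.4508 kmol/m³.
Both paths are first order in A, so the instantaneous fraction to D is constant: dC_D/d(−C_A) = k₁/(k₁+k₂) = 0.01676.
C_D = 0.01676·(C_{A0}−C_A) = 0.01676×1.759 = 0.0295 kmol/m³.

0.0295 kmol/m³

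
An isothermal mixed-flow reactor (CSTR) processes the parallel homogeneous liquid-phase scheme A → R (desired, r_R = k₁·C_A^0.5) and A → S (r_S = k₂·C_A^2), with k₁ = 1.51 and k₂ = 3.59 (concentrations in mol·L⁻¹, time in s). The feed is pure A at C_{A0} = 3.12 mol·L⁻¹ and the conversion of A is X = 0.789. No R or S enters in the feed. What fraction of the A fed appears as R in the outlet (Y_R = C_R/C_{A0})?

0.348

Exit C_A = C_{A0}(1−X) = 3.12×0.211 = 0.6583 mol·L⁻¹.
In a CSTR the entire volume is at exit conditions, so r_R = 1.51×0.6583^0.5 = 1.225 and r_S = 3.59×0.6583^2 = 1.556.
Fraction of consumed A going to R: r_R/(r_R+r_S) = 0.4405.
C_R = 0.4405·C_{A0}·X = 0.4405×3.12×0.789 = 1.08 mol·L⁻¹; Y_R = C_R/C_{A0} = 0.348.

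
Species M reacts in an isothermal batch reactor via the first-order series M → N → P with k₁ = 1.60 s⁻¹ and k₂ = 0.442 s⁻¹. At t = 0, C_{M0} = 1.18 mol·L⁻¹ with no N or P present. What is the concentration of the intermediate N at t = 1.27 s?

0.716 mol·L⁻¹

For first-order series with pure M initially, C_N(t) = k₁C_{M0}/(k₂−k₁)·(e^(−k₁t) − e^(−k₂t)).
e^(−k₁t) = e^(−1.60×1.27) = e^(−2.032) = 0.1311; e^(−k₂t) = e^(−0.5613) = 0.5704.
C_N = 1.60×1.18/(0.442−1.60) × (0.1311−0.5704) = (-1.630)×(-0.4394) = 0.7163 mol·L⁻¹.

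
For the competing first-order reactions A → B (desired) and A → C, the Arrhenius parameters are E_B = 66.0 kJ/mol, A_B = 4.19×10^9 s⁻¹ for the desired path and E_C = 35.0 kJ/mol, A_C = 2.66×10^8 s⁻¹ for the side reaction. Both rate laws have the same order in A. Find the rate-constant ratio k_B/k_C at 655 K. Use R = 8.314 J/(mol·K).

With equal orders, S_{B/C} = k_B/k_C = (A_B/A_C)·exp[(E_C−E_B)/(RT)].
(E_C−E_B)/(RT) = (35.0−66.0)×10³/(8.314×655) = -31000/5446 = -5.693.
k_B/k_C = (4.19×10^9/2.66×10^8)·exp(-5.693) = 15.75 × 0.003371 = 0.0531.

0.0531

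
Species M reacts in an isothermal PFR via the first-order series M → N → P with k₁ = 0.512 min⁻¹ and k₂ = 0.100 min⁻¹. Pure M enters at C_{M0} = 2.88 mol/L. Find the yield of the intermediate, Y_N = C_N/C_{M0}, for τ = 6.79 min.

0.592

The intermediate concentration in a first-order A→B→C sequence is C_N = k₁C_{M0}(e^(−k₁τ) − e^(−k₂τ))/(k₂−k₁).
e^(−k₁τ) = e^(−0.512×6.79) = e^(−3.476) = 0.03092; e^(−k₂τ) = e^(−0.6790) = 0.5071.
C_N = 0.512×2.88/(0.100−0.512) × (0.03092−0.5071) = (-3.579)×(-0.4762) = 1.704 mol/L.
Y_N = C_N/C_{M0} = 1.704/2.88 = 0.592.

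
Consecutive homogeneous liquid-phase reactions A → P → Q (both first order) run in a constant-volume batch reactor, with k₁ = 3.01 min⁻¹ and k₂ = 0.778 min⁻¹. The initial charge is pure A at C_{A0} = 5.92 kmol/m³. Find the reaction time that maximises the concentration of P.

For first-order series the maximum of C_P occurs at t_opt = ln(k₂/k₁)/(k₂−k₁).
= ln(0.778/3.01)/(0.778−3.01) = ln(0.2585)/-2.232 = -1.353/-2.232 = 0.606 min.

0.606 min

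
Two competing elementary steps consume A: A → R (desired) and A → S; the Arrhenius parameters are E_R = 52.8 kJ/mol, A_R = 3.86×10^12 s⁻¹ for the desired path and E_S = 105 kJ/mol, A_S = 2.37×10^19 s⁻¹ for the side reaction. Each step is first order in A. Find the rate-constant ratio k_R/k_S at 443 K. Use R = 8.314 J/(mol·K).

With equal orders, S_{R/S} = k_R/k_S = (A_R/A_S)·exp[(E_S−E_R)/(RT)].
(E_S−E_R)/(RT) = (105−52.8)×10³/(8.314×443) = 52200/3683 = 14.17.
k_R/k_S = (3.86×10^12/2.37×10^19)·exp(14.17) = 1.629×10^-7 × 1.430×10^6 = 0.233.
Since E_R < E_S, lowering the temperature improves selectivity toward R.

0.233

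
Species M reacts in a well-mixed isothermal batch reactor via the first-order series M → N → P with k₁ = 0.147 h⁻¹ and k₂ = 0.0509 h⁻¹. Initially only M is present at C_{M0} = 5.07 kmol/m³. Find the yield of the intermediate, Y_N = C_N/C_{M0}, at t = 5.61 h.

The intermediate concentration in a first-order A→B→C sequence is C_N = k₁C_{M0}(e^(−k₁t) − e^(−k₂t))/(k₂−k₁).
e^(−k₁t) = e^(−0.147×5.61) = e^(−0.8247) = 0.4384; e^(−k₂t) = e^(−0.2855) = 0.7516.
C_N = 0.147×5.07/(0.0509−0.147) × (0.4384−0.7516) = (-7.755)×(-0.3132) = 2.429 kmol/m³.
Y_N = C_N/C_{M0} = 2.429/5.07 = 0.479.

0.479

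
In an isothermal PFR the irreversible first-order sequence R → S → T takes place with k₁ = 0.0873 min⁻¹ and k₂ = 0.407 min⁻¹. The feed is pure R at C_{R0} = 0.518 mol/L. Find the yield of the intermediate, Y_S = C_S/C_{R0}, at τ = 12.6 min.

0.0893

Solving the coupled first-order balances gives C_S(τ) = [k₁/(k₂−k₁)]·C_{R0}·(e^(−k₁τ) − e^(−k₂τ)).
e^(−k₁τ) = e^(−0.0873×12.6) = e^(−1.100) = 0.3329; e^(−k₂τ) = e^(−5.128) = 0.005927.
C_S = 0.0873×0.518/(0.407−0.0873) × (0.3329−0.005927) = 0.1414×0.3270 = 0.04625 mol/L.
Y_S = C_S/C_{R0} = 0.04625/0.518 = 0.0893.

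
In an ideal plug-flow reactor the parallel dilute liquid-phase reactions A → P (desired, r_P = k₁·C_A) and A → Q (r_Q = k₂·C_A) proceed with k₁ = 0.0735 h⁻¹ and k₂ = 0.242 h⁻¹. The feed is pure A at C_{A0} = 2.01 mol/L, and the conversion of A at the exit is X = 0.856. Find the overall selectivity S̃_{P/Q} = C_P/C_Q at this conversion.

0.304

C_A = C_{A0}(1−X) = 0.2894 mol/L.
Both paths are first order in A, so the instantaneous fraction to P is constant: dC_P/d(−C_A) = k₁/(k₁+k₂) = 0.2330.
C_P = 0.2330·(C_{A0}−C_A) = 0.2330×1.721 = 0.401 mol/L.
C_Q = (C_{A0}−C_A)−C_P = 1.320 mol/L; S̃_{P/Q} = 0.4008/1.320 = 0.304.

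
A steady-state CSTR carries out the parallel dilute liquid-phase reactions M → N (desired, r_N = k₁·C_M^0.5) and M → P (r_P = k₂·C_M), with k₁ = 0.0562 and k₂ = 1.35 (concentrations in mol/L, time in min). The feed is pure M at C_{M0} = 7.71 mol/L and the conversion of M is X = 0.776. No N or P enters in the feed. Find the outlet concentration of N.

0.184 mol/L

Exit C_M = C_{M0}(1−X) = 7.71×0.224 = 1.727 mol/L.
A CSTR operates uniformly at the exit composition, giving r_N = 0.07386 and r_P = 2.332 (each k·C_M^n at C_M = 1.727).
Fraction of consumed M going to N: r_N/(r_N+r_P) = 0.03070.
C_N = 0.03070·C_{M0}·X = 0.03070×7.71×0.776 = 0.184 mol/L.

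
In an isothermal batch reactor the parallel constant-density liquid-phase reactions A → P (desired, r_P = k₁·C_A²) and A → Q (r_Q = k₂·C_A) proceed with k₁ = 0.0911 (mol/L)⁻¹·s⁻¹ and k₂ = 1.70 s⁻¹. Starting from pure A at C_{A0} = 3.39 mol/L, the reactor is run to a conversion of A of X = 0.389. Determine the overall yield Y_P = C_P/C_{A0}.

0.0495

C_A = C_{A0}(1−X) = 2.071 mol/L.
Along a PFR/batch, dC_Q/dC_A = −r_Q/(r_P+r_Q) = −k₂/(k₂+k₁·C_A).
Integrating from C_{A0} to C_A: C_Q = (1.70/0.0911)·ln[(1.70+0.0911·3.39)/(1.70+0.0911·2.07)] = 18.66·ln(2.009/1.889) = 1.151 mol/L.
Then C_P = (C_{A0}−C_A) − C_Q = 1.319 − 1.151 = 0.1680 mol/L.
Y_P = C_P/C_{A0} = 0.1680/3.39 = 0.0495.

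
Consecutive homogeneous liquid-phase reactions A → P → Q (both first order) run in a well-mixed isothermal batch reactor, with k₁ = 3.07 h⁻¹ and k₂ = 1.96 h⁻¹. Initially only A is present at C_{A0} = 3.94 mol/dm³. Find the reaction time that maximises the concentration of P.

0.404 h

The intermediate peaks when r₁ = r₂, i.e. k₁e^(−k₁t) = k₂e^(−k₂t), giving t_opt = ln(k₂/k₁)/(k₂−k₁).
= ln(1.96/3.07)/(1.96−3.07) = ln(0.6384)/-1.110 = -0.4487/-1.110 = 0.404 h.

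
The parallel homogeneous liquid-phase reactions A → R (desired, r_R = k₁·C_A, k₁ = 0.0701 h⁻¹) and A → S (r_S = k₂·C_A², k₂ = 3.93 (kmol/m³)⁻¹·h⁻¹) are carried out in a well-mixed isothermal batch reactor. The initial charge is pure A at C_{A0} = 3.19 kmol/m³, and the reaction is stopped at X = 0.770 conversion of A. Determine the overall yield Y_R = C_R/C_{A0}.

C_A = C_{A0}(1−X) = 0.7337 kmol/m³.
Along a PFR/batch, dC_R/dC_A = −r_R/(r_R+r_S) = −k₁/(k₁+k₂·C_A).
Integrating from C_{A0} to C_A: C_R = (0.0701/3.93)·ln[(0.0701+3.93·3.19)/(0.0701+3.93·0.734)] = 0.01784·ln(12.61/2.954) = 0.02589 kmol/m³.
Y_R = C_R/C_{A0} = 0.02589/3.19 = 0.00811.

0.00811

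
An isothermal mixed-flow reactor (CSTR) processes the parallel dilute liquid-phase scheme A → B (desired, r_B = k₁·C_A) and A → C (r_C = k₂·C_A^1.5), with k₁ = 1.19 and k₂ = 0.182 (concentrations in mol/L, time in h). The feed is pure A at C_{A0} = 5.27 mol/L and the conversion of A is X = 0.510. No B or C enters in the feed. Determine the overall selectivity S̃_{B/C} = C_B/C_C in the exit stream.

4.07

Exit C_A = C_{A0}(1−X) = 5.27×0.490 = 2.582 mol/L.
In a CSTR the entire volume is at exit conditions, so r_B = 1.19×2.582 = 3.073 and r_C = 0.182×2.582^1.5 = 0.7552.
Overall selectivity = C_B/C_C = r_Bτ/(r_Cτ) = r_B/r_C = 4.07.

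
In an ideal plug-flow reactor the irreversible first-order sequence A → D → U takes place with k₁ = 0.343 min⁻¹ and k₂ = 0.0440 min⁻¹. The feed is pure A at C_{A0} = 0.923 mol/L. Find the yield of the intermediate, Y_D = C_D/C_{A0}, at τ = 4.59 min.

0.700

Solving the coupled first-order balances gives C_D(τ) = [k₁/(k₂−k₁)]·C_{A0}·(e^(−k₁τ) − e^(−k₂τ)).
e^(−k₁τ) = e^(−0.343×4.59) = e^(−1.574) = 0.2071; e^(−k₂τ) = e^(−0.2020) = 0.8171.
C_D = 0.343×0.923/(0.0440−0.343) × (0.2071−0.8171) = (-1.059)×(-0.6100) = 0.6459 mol/L.
Y_D = C_D/C_{A0} = 0.6459/0.923 = 0.700.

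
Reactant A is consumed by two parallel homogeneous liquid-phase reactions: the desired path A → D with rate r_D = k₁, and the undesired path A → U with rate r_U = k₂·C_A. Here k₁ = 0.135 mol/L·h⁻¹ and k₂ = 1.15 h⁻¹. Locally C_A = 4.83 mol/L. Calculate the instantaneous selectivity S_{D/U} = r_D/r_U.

S_{D/U} = r_D/r_U = (k₁)/(k₂·C_A) = (k₁/k₂)·C_A⁻¹.
= (0.135) / (1.15×4.830) = 0.1350/5.554 = 0.0243.

0.0243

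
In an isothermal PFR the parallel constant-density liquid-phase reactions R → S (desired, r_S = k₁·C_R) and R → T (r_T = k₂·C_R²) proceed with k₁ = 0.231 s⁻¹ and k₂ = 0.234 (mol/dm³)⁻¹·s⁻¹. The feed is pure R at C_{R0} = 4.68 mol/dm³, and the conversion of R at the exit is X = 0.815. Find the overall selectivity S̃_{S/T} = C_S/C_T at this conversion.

0.407

C_R = C_{R0}(1−X) = 0.8658 mol/dm³.
Along a PFR/batch, dC_S/dC_R = −r_S/(r_S+r_T) = −k₁/(k₁+k₂·C_R).
Integrating from C_{R0} to C_R: C_S = (0.231/0.234)·ln[(0.231+0.234·4.68)/(0.231+0.234·0.866)] = 0.9872·ln(1.326/0.4336) = 1.104 mol/dm³.
C_T = (C_{R0}−C_R)−C_S = 2.711 mol/dm³; S̃_{S/T} = 1.104/2.711 = 0.407.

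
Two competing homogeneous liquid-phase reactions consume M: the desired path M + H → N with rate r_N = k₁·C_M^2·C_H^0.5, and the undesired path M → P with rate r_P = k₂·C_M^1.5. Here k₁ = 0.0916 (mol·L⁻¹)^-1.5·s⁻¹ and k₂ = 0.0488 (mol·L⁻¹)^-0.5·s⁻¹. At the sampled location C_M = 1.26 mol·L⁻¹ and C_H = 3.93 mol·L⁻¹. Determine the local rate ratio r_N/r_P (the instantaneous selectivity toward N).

S_{N/P} = r_N/r_P = (k₁·C_M^2·C_H^0.5)/(k₂·C_M^1.5) = (k₁/k₂)·C_M^0.5·C_H^0.5.
= (0.0916×1.260^2×3.930^0.5) / (0.0488×1.260^1.5) = 0.2883/0.06902 = 4.18.
Since the desired path is higher order in M, keeping C_M high (PFR or concentrated feed) favours N.

4.18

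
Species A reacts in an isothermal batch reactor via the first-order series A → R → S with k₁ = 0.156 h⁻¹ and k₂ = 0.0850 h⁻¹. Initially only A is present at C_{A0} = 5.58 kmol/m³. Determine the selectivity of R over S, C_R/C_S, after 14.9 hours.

The intermediate concentration in a first-order A→B→C sequence is C_R = k₁C_{A0}(e^(−k₁t) − e^(−k₂t))/(k₂−k₁).
e^(−k₁t) = e^(−0.156×14.9) = e^(−2.324) = 0.09784; e^(−k₂t) = e^(−1.267) = 0.2818.
C_R = 0.156×5.58/(0.0850−0.156) × (0.09784−0.2818) = (-12.26)×(-0.1840) = 2.256 kmol/m³.
C_A = C_{A0}e^(−k₁t) = 0.5460 kmol/m³, so C_S = C_{A0}−C_A−C_R = 2.778 kmol/m³; C_R/C_S = 0.812.

0.812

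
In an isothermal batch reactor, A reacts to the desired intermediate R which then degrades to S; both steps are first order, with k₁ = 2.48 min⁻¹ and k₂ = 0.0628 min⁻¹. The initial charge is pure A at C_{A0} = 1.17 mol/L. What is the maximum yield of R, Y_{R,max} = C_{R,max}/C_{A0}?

0.909

Evaluating C_R at t_opt = ln(k₂/k₁)/(k₂−k₁) gives C_{R,max}/C_{A0} = (k₁/k₂)^[k₂/(k₂−k₁)].
= (2.48/0.0628)^(0.0628/(0.0628−2.48)) = (39.49)^(-0.02598) = 0.9089.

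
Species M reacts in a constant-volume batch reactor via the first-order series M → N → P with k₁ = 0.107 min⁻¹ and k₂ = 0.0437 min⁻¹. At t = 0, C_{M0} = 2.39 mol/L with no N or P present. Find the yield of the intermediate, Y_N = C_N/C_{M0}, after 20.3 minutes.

Solving the coupled first-order balances gives C_N(t) = [k₁/(k₂−k₁)]·C_{M0}·(e^(−k₁t) − e^(−k₂t)).
e^(−k₁t) = e^(−0.107×20.3) = e^(−2.172) = 0.1139; e^(−k₂t) = e^(−0.8871) = 0.4118.
C_N = 0.107×2.39/(0.0437−0.107) × (0.1139−0.4118) = (-4.040)×(-0.2979) = 1.204 mol/L.
Y_N = C_N/C_{M0} = 1.204/2.39 = 0.504.

0.504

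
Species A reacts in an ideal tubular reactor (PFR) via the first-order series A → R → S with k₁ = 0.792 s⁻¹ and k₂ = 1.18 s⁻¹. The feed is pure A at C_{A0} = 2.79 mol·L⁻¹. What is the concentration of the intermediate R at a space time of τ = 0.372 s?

0.570 mol·L⁻¹

For first-order series with pure A initially, C_R(τ) = k₁C_{A0}/(k₂−k₁)·(e^(−k₁τ) − e^(−k₂τ)).
e^(−k₁τ) = e^(−0.792×0.372) = e^(−0.2946) = 0.7448; e^(−k₂τ) = e^(−0.4390) = 0.6447.
C_R = 0.792×2.79/(1.18−0.792) × (0.7448−0.6447) = 5.695×0.1001 = 0.5701 mol·L⁻¹.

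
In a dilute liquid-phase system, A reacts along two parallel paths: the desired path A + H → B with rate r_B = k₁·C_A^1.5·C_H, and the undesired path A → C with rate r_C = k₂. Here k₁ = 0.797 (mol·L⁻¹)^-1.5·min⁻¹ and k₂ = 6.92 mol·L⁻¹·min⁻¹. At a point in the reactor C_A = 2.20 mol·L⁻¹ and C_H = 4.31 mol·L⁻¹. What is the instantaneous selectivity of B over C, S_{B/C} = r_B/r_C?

1.62

S_{B/C} = r_B/r_C = (k₁·C_A^1.5·C_H)/(k₂) = (k₁/k₂)·C_A^1.5·C_H.
= (0.797×2.200^1.5×4.310) / (6.92) = 11.21/6.920 = 1.62.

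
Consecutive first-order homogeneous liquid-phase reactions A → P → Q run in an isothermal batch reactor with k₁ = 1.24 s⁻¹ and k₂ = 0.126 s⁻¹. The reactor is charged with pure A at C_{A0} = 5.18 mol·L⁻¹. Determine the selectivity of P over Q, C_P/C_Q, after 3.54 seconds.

2.42

For first-order series with pure A initially, C_P(t) = k₁C_{A0}/(k₂−k₁)·(e^(−k₁t) − e^(−k₂t)).
e^(−k₁t) = e^(−1.24×3.54) = e^(−4.390) = 0.01241; e^(−k₂t) = e^(−0.4460) = 0.6402.
C_P = 1.24×5.18/(0.126−1.24) × (0.01241−0.6402) = (-5.766)×(-0.6278) = 3.620 mol·L⁻¹.
C_A = C_{A0}e^(−k₁t) = 0.06426 mol·L⁻¹, so C_Q = C_{A0}−C_A−C_P = 1.496 mol·L⁻¹; C_P/C_Q = 2.42.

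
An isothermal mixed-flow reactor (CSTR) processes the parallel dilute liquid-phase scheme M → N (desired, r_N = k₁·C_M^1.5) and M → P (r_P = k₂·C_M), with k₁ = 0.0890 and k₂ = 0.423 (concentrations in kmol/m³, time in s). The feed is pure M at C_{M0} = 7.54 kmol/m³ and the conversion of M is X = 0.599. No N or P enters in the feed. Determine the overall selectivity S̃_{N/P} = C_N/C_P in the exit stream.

0.366

Exit C_M = C_{M0}(1−X) = 7.54×0.401 = 3.024 kmol/m³.
Rates in a CSTR are evaluated at the outlet concentration: r_N = 0.0890×3.024^1.5 = 0.4679, r_P = 0.423×3.024 = 1.279.
Overall selectivity = C_N/C_P = r_Nτ/(r_Pτ) = r_N/r_P = 0.366.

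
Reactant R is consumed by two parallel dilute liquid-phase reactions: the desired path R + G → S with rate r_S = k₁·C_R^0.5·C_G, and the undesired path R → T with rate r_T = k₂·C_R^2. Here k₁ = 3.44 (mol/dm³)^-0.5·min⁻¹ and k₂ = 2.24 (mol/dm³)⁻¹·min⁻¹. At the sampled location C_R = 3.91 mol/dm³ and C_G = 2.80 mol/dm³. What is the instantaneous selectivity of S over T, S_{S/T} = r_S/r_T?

0.556

S_{S/T} = r_S/r_T = (k₁·C_R^0.5·C_G)/(k₂·C_R^2) = (k₁/k₂)·C_R^-1.5·C_G.
= (3.44×3.910^0.5×2.800) / (2.24×3.910^2) = 19.05/34.25 = 0.556.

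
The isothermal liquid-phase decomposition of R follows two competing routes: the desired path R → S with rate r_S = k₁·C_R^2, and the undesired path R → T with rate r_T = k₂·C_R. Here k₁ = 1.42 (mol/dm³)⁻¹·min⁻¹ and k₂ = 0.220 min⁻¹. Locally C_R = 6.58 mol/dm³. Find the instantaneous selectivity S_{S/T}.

42.5

S_{S/T} = r_S/r_T = (k₁·C_R^2)/(k₂·C_R) = (k₁/k₂)·C_R.
= (1.42×6.580^2) / (0.220×6.580) = 61.48/1.448 = 42.5.
Since the desired path is higher order in R, keeping C_R high (PFR or concentrated feed) favours S.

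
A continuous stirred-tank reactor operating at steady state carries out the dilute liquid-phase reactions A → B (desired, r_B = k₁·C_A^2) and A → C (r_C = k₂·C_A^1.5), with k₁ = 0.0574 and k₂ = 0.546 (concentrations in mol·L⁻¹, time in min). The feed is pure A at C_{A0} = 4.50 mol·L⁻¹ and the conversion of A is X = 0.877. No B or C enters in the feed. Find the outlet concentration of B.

0.286 mol·L⁻¹

Exit C_A = C_{A0}(1−X) = 4.50×0.123 = 0.5535 mol·L⁻¹.
A CSTR operates uniformly at the exit composition, giving r_B = 0.01759 and r_C = 0.2248 (each k·C_A^n at C_A = 0.5535).
Fraction of consumed A going to B: r_B/(r_B+r_C) = 0.07254.
C_B = 0.07254·C_{A0}·X = 0.07254×4.50×0.877 = 0.286 mol·L⁻¹.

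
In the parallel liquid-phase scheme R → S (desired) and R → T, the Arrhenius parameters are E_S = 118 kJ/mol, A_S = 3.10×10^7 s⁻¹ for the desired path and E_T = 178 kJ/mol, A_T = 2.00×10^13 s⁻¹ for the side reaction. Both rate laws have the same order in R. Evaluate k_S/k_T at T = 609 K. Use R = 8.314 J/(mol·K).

0.217

Since both paths have the same order in R, the concentration cancels and S_{S/T} = k_S/k_T = (A_S/A_T)·exp[(E_T−E_S)/(RT)].
(E_T−E_S)/(RT) = (178−118)×10³/(8.314×609) = 60000/5063 = 11.85.
k_S/k_T = (3.10×10^7/2.00×10^13)·exp(11.85) = 1.550×10^-6 × 1.401×10^5 = 0.217.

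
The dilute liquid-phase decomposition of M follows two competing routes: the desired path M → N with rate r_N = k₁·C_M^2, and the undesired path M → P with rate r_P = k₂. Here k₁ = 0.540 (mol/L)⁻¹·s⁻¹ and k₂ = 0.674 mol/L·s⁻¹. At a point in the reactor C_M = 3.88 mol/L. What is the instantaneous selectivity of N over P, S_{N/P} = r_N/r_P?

S_{N/P} = r_N/r_P = (k₁·C_M^2)/(k₂) = (k₁/k₂)·C_M^2.
= (0.540×3.880^2) / (0.674) = 8.129/0.6740 = 12.1.

12.1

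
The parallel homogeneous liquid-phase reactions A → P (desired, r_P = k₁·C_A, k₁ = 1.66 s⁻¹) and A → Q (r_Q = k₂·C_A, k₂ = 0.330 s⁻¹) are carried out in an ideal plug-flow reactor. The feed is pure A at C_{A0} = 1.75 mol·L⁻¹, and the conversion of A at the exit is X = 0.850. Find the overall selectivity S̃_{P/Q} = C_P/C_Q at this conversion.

5.03

C_A = C_{A0}(1−X) = 0.2625 mol·L⁻¹.
Both paths are first order in A, so the instantaneous fraction to P is constant: dC_P/d(−C_A) = k₁/(k₁+k₂) = 0.8342.
C_P = 0.8342·(C_{A0}−C_A) = 0.8342×1.487 = 1.24 mol·L⁻¹.
C_Q = (C_{A0}−C_A)−C_P = 0.2467 mol·L⁻¹; S̃_{P/Q} = 1.241/0.2467 = 5.03.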